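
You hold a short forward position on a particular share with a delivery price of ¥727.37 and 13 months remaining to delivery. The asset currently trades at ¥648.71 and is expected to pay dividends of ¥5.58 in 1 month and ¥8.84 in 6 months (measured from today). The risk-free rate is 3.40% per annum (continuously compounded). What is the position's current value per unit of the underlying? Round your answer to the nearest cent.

PV(remaining dividends) I = 5.58·e^(−0.0340·1/12) + 8.84·e^(−0.0340·6/12) = 14.2552
Current forward F = (S − I)·e^(rT) = (648.71 − 14.2552)·e^(0.0340·13/12) = 634.4548 × 1.037520 = 658.2595
Value (long) = (F − K)·e^(−rT) = (658.2595 − 727.37) × 0.963837 = -66.6113
Short position value = −(long value) = ¥66.61

¥66.61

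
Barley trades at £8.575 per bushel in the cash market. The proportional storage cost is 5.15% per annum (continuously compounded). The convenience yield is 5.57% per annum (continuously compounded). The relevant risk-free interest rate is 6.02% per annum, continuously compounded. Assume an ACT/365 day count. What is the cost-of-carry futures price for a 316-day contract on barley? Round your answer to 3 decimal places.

Net carry = r + u − y = 0.0602 + 0.0515 − 0.0557 = 0.0560
F = S·e^((r+u−y)T) = 8.575 · e^(0.0560 × 316/365) = 8.575 · e^0.048482
= 8.575 × 1.049676 = £9.001 per bushel

£9.001 per bushel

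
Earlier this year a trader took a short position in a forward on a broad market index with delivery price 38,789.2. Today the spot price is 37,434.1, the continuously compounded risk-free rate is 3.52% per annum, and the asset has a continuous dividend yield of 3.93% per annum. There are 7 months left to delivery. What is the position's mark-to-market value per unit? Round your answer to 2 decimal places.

1415.16

Current fair forward for the remaining 7 months: F = S·e^((r − q)·T), (r − q) = 0.0352 − 0.0393 = -0.0041
F = 37434.1 · e^(-0.0041 × 7/12) = 37434.1 × 0.99761119 = 37344.6770
Value of long forward = (F − K)·e^(−rT) = (37344.6770 − 38789.2) · e^(−0.0352·7/12)
= -1444.5230 × 0.97967604 = -1415.16
Short position value = −(long value) = 1415.16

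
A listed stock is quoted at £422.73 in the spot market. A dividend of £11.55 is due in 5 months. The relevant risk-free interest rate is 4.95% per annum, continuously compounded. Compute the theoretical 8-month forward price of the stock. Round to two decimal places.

£425.22

PV(dividends) I = 11.55·e^(−0.0495·5/12)
I = 11.3142
F = (S − I)·e^(rT) = (422.73 − 11.3142) · e^(0.0495·8/12)
= 411.4158 · e^0.033000 = 411.4158 × 1.033551 = £425.22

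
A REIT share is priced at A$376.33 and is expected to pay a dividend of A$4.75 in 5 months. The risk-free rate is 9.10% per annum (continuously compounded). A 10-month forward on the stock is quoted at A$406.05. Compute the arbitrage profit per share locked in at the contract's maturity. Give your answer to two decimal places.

PV(dividends) I = 4.75·e^(−0.0910·5/12) = 4.5733
Fair forward F* = (S − I)·e^(rT) = (376.33 − 4.5733)·e^0.075833 = 371.7567 × 1.078782 = 401.0444
Market A$406.05 > fair 401.0444: forward overpriced → cash-and-carry (borrow at r, buy the stock and collect the dividends, short the forward).
Profit at T = |F_mkt − F*| = |406.05 − 401.0444| = A$5.01 per share

A$5.01 per share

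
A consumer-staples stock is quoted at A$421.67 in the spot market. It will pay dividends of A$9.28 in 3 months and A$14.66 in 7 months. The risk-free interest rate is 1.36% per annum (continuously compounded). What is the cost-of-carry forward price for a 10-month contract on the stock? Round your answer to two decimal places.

A$402.41

PV(dividends) I = 9.28·e^(−0.0136·3/12) + 14.66·e^(−0.0136·7/12)
I = 9.2485 + 14.5442 = 23.7927
F = (S − I)·e^(rT) = (421.67 − 23.7927) · e^(0.0136·10/12)
= 397.8773 · e^0.011333 = 397.8773 × 1.011397 = A$402.41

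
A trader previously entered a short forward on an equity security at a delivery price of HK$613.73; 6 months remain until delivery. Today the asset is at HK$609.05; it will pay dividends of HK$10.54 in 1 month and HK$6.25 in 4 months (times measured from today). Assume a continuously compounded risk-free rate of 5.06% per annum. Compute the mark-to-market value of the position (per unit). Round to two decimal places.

HK$5.99

PV(remaining dividends) I = 10.54·e^(−0.0506·1/12) + 6.25·e^(−0.0506·4/12) = 16.6411
Current forward F = (S − I)·e^(rT) = (609.05 − 16.6411)·e^(0.0506·6/12) = 592.4089 × 1.025623 = 607.5882
Value (long) = (F − K)·e^(−rT) = (607.5882 − 613.73) × 0.975017 = -5.9884
Short position value = −(long value) = HK$5.99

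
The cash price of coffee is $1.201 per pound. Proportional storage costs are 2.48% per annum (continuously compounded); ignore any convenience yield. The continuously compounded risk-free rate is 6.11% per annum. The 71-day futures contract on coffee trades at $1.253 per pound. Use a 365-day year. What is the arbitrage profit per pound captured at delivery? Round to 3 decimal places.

$0.032 per pound

Fair futures: F* = S·e^(carry·T), with carry = (r + u) = 0.0611 + 0.0248 = 0.0859
F* = 1.201 · e^(0.0859 × 71/365) = 1.201 · e^0.016709 = 1.201 × 1.016849 = $1.2212
Market $1.253 > fair $1.2212: forward overpriced → cash-and-carry (buy spot, short the forward).
At maturity, profit = |F_mkt − F*| = |1.253 − 1.2212| = $0.032 per pound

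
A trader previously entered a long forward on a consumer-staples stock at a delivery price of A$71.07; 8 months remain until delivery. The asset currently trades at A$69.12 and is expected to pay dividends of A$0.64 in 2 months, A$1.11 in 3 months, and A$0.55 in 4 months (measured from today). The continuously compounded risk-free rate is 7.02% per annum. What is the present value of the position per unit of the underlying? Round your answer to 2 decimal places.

-A$0.96

PV(remaining dividends) I = 0.64·e^(−0.0702·2/12) + 1.11·e^(−0.0702·3/12) + 0.55·e^(−0.0702·4/12) = 2.2605
Current forward F = (S − I)·e^(rT) = (69.12 − 2.2605)·e^(0.0702·8/12) = 66.8595 × 1.047912 = 70.0629
Value (long) = (F − K)·e^(−rT) = (70.0629 − 71.07) × 0.954278 = -0.9611
Value = -A$0.96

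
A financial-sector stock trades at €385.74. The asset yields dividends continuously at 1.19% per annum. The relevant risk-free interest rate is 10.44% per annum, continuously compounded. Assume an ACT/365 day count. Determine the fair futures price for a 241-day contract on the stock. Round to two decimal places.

€410.03

F = S·e^((r − q)T) = 385.74 · e^((0.1044 − 0.0119) × 241/365)
= 385.74 · e^0.061075 = 385.74 × 1.062979
F = €410.03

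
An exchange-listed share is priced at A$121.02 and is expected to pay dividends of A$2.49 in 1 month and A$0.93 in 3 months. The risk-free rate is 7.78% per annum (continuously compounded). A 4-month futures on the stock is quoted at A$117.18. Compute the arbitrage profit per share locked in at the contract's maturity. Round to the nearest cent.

PV(dividends) I = 2.49·e^(−0.0778·1/12) + 0.93·e^(−0.0778·3/12) = 3.3860
Fair futures F* = (S − I)·e^(rT) = (121.02 − 3.3860)·e^0.025933 = 117.6340 × 1.026272 = 120.7245
Market A$117.18 < fair 120.7245: forward underpriced → reverse cash-and-carry (short the stock, invest proceeds at r, pay the dividends, go long the forward).
Profit at T = |F_mkt − F*| = |117.18 − 120.7245| = A$3.54 per share

A$3.54 per share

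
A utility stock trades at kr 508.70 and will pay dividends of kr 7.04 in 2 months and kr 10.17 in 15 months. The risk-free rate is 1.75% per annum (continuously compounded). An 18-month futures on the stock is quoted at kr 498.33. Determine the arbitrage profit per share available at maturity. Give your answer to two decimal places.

kr 6.48 per share

PV(dividends) I = 7.04·e^(−0.0175·2/12) + 10.17·e^(−0.0175·15/12) = 16.9694
Fair futures F* = (S − I)·e^(rT) = (508.70 − 16.9694)·e^0.026250 = 491.7306 × 1.026598 = 504.8097
Market kr 498.33 < fair 504.8097: forward underpriced → reverse cash-and-carry (short the stock, invest proceeds at r, pay the dividends, go long the forward).
Profit at T = |F_mkt − F*| = |498.33 − 504.8097| = kr 6.48 per share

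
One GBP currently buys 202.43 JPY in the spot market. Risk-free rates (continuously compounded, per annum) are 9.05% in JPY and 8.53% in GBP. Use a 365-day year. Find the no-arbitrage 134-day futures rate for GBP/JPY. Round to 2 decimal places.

F = S·e^((r_JPY − r_GBP)T) = 202.43 · e^((0.0905 − 0.0853) × 134/365)
= 202.43 · e^0.001909 = 202.43 × 1.001911
F = 202.82 JPY per GBP

202.82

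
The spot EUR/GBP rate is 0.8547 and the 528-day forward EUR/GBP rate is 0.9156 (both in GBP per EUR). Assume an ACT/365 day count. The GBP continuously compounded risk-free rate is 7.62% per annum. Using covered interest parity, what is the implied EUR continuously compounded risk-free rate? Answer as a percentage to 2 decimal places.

2.86%

F = S·e^((r_GBP − r_EUR)T) ⇒ r_EUR = r_GBP − ln(F/S)/T
ln(0.9156/0.8547) = 0.068829; /(528/365) = 0.047581
r_EUR = 0.0762 − 0.047581 = 0.028619
r_EUR = 2.86%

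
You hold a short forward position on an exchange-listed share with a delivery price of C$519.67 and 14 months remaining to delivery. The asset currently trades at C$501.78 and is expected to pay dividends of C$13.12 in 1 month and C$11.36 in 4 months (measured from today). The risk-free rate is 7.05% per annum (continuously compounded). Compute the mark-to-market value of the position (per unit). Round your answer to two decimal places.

PV(remaining dividends) I = 13.12·e^(−0.0705·1/12) + 11.36·e^(−0.0705·4/12) = 24.1393
Current forward F = (S − I)·e^(rT) = (501.78 − 24.1393)·e^(0.0705·14/12) = 477.6407 × 1.085727 = 518.5874
Value (long) = (F − K)·e^(−rT) = (518.5874 − 519.67) × 0.921042 = -0.9971
Short position value = −(long value) = C$1.00

C$1.00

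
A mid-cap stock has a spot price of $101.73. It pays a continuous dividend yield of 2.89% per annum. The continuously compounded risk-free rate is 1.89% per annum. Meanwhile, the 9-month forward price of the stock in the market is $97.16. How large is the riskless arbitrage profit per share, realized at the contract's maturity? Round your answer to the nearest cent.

$3.81 per share

Fair forward: F* = S·e^(carry·T), with carry = (r − q) = 0.0189 − 0.0289 = -0.0100
F* = 101.73 · e^(-0.0100 × 9/12) = 101.73 · e^-0.007500 = 101.73 × 0.992528 = $100.9699
Market $97.16 < fair $100.9699: forward underpriced → reverse cash-and-carry (short spot, go long the forward).
At maturity, profit = |F_mkt − F*| = |97.16 − 100.9699| = $3.81 per share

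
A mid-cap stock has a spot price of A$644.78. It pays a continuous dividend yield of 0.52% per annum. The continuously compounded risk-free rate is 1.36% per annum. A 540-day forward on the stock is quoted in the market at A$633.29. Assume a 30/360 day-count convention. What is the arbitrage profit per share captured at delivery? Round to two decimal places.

A$19.67 per share

Fair forward: F* = S·e^(carry·T), with carry = (r − q) = 0.0136 − 0.0052 = 0.0084
F* = 644.78 · e^(0.0084 × 540/360) = 644.78 · e^0.012600 = 644.78 × 1.012680 = A$652.9558
Market A$633.29 < fair A$652.9558: forward underpriced → reverse cash-and-carry (short spot, go long the forward).
At maturity, profit = |F_mkt − F*| = |633.29 − 652.9558| = A$19.67 per share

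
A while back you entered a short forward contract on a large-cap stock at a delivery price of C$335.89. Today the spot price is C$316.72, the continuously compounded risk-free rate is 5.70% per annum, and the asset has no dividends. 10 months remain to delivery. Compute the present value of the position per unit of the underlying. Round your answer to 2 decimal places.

C$3.59

Current fair forward for the remaining 10 months: F = S·e^(r·T), r = 0.0570
F = 316.72 · e^(0.0570 × 10/12) = 316.72 × 1.048646 = 332.1272
Value of long forward = (F − K)·e^(−rT) = (332.1272 − 335.89) · e^(−0.0570·10/12)
= -3.7628 × 0.953610 = -3.59
Short position value = −(long value) = C$3.59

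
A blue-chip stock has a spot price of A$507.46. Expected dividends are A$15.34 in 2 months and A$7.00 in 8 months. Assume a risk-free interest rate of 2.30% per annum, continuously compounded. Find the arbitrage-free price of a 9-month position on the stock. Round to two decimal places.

A$493.73

PV(dividends) I = 15.34·e^(−0.0230·2/12) + 7.00·e^(−0.0230·8/12)
I = 15.2813 + 6.8935 = 22.1748
F = (S − I)·e^(rT) = (507.46 − 22.1748) · e^(0.0230·9/12)
= 485.2852 · e^0.017250 = 485.2852 × 1.017400 = A$493.73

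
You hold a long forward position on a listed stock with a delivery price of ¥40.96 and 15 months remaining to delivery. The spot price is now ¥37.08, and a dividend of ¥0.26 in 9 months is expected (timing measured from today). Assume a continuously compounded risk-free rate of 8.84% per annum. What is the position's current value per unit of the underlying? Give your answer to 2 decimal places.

¥0.16

PV(remaining dividends) I = 0.26·e^(−0.0884·9/12) = 0.2433
Current forward F = (S − I)·e^(rT) = (37.08 − 0.2433)·e^(0.0884·15/12) = 36.8367 × 1.116836 = 41.1406
Value (long) = (F − K)·e^(−rT) = (41.1406 − 40.96) × 0.895386 = 0.1617
Value = ¥0.16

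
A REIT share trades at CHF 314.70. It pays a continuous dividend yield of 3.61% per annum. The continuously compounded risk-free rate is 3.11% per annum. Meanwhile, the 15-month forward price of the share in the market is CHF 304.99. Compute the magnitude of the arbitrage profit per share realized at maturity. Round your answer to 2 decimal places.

Fair forward: F* = S·e^(carry·T), with carry = (r − q) = 0.0311 − 0.0361 = -0.0050
F* = 314.70 · e^(-0.0050 × 15/12) = 314.70 · e^-0.006250 = 314.70 × 0.993769 = CHF 312.7391
Market CHF 304.99 < fair CHF 312.7391: forward underpriced → reverse cash-and-carry (short spot, go long the forward).
At maturity, profit = |F_mkt − F*| = |304.99 − 312.7391| = CHF 7.75 per share

CHF 7.75 per share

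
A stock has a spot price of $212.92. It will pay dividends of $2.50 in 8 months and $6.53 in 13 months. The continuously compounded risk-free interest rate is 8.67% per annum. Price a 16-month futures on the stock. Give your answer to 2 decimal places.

$229.69

PV(dividends) I = 2.50·e^(−0.0867·8/12) + 6.53·e^(−0.0867·13/12)
I = 2.3596 + 5.9446 = 8.3042
F = (S − I)·e^(rT) = (212.92 − 8.3042) · e^(0.0867·16/12)
= 204.6158 · e^0.115600 = 204.6158 × 1.122547 = $229.69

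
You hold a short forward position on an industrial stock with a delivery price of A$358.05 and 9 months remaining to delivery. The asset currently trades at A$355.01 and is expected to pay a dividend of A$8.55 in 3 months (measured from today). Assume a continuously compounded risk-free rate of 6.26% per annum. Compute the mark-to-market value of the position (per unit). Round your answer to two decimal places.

-A$4.96

PV(remaining dividends) I = 8.55·e^(−0.0626·3/12) = 8.4172
Current forward F = (S − I)·e^(rT) = (355.01 − 8.4172)·e^(0.0626·9/12) = 346.5928 × 1.048070 = 363.2535
Value (long) = (F − K)·e^(−rT) = (363.2535 − 358.05) × 0.954135 = 4.9648
Short position value = −(long value) = -A$4.96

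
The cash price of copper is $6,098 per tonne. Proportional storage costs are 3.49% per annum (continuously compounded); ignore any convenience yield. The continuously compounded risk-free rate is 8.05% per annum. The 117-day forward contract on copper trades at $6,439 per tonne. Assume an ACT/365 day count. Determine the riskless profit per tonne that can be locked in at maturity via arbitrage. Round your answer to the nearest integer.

$111 per tonne

Fair forward: F* = S·e^(carry·T), with carry = (r + u) = 0.0805 + 0.0349 = 0.1154
F* = 6098 · e^(0.1154 × 117/365) = 6098 · e^0.036991 = 6098 × 1.037684 = $6327.7970
Market $6439 > fair $6327.7970: forward overpriced → cash-and-carry (buy spot, short the forward).
At maturity, profit = |F_mkt − F*| = |6439 − 6327.7970| = $111 per tonne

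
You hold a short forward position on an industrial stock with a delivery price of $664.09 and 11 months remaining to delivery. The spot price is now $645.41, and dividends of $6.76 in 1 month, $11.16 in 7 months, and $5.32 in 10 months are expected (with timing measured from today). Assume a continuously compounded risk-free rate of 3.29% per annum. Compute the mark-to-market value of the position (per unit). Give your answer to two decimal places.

$21.82

PV(remaining dividends) I = 6.76·e^(−0.0329·1/12) + 11.16·e^(−0.0329·7/12) + 5.32·e^(−0.0329·10/12) = 22.8655
Current forward F = (S − I)·e^(rT) = (645.41 − 22.8655)·e^(0.0329·11/12) = 622.5445 × 1.030618 = 641.6056
Value (long) = (F − K)·e^(−rT) = (641.6056 − 664.09) × 0.970292 = -21.8164
Short position value = −(long value) = $21.82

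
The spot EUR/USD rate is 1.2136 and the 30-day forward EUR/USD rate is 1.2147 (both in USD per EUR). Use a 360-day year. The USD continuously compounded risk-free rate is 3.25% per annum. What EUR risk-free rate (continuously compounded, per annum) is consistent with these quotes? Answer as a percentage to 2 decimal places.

2.16%

F = S·e^((r_USD − r_EUR)T) ⇒ r_EUR = r_USD − ln(F/S)/T
ln(1.2147/1.2136) = 0.000906; /(30/360) = 0.010872
r_EUR = 0.0325 − 0.010872 = 0.021628
r_EUR = 2.16%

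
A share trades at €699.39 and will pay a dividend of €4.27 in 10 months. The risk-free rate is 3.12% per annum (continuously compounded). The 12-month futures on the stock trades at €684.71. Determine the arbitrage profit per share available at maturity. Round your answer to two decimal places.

€32.55 per share

PV(dividends) I = 4.27·e^(−0.0312·10/12) = 4.1604
Fair futures F* = (S − I)·e^(rT) = (699.39 − 4.1604)·e^0.031200 = 695.2296 × 1.031692 = 717.2628
Market €684.71 < fair 717.2628: forward underpriced → reverse cash-and-carry (short the stock, invest proceeds at r, pay the dividends, go long the forward).
Profit at T = |F_mkt − F*| = |684.71 − 717.2628| = €32.55 per share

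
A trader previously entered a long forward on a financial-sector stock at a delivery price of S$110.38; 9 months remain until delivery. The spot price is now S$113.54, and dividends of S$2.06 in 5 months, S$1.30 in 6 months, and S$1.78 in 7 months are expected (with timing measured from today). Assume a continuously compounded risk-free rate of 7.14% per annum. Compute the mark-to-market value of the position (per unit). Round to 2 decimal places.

PV(remaining dividends) I = 2.06·e^(−0.0714·5/12) + 1.30·e^(−0.0714·6/12) + 1.78·e^(−0.0714·7/12) = 4.9614
Current forward F = (S − I)·e^(rT) = (113.54 − 4.9614)·e^(0.0714·9/12) = 108.5786 × 1.055010 = 114.5515
Value (long) = (F − K)·e^(−rT) = (114.5515 − 110.38) × 0.947859 = 3.9540
Value = S$3.95

S$3.95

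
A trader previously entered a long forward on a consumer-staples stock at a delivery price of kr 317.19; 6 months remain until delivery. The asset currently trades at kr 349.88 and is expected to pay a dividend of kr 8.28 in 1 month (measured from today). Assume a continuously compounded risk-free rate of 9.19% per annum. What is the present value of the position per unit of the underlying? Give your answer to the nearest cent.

PV(remaining dividends) I = 8.28·e^(−0.0919·1/12) = 8.2168
Current forward F = (S − I)·e^(rT) = (349.88 − 8.2168)·e^(0.0919·6/12) = 341.6632 × 1.047022 = 357.7289
Value (long) = (F − K)·e^(−rT) = (357.7289 − 317.19) × 0.955090 = 38.7183
Value = kr 38.72

kr 38.72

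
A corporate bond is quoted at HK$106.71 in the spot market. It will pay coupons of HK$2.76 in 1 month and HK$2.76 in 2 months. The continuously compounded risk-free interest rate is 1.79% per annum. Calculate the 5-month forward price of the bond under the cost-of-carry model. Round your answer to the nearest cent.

PV(coupons) I = 2.76·e^(−0.0179·1/12) + 2.76·e^(−0.0179·2/12)
I = 2.7559 + 2.7518 = 5.5077
F = (S − I)·e^(rT) = (106.71 − 5.5077) · e^(0.0179·5/12)
= 101.2023 · e^0.007458 = 101.2023 × 1.007486 = HK$101.96

HK$101.96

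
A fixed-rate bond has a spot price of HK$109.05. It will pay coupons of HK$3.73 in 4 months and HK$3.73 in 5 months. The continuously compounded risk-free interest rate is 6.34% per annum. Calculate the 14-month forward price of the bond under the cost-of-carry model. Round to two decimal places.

HK$109.58

PV(coupons) I = 3.73·e^(−0.0634·4/12) + 3.73·e^(−0.0634·5/12)
I = 3.6520 + 3.6328 = 7.2848
F = (S − I)·e^(rT) = (109.05 − 7.2848) · e^(0.0634·14/12)
= 101.7652 · e^0.073967 = 101.7652 × 1.076771 = HK$109.58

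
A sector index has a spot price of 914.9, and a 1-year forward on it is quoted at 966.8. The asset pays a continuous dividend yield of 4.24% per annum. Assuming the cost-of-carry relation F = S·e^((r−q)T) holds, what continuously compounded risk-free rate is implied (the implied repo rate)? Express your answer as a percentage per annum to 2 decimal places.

9.76%

From F = S·e^((r−q)T): (r − q) = ln(F/S)/T
ln(966.8/914.9) = ln(1.056728) = 0.055177
(r − q) = 0.055177 / (12/12) = 0.055177
r = ln(F/S)/T + q = 0.055177 + 0.0424 = 0.097577
r = 9.76%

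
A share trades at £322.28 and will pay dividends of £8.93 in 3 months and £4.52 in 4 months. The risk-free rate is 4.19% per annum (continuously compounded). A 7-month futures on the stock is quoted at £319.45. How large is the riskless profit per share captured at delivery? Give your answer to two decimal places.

PV(dividends) I = 8.93·e^(−0.0419·3/12) + 4.52·e^(−0.0419·4/12) = 13.2943
Fair futures F* = (S − I)·e^(rT) = (322.28 − 13.2943)·e^0.024442 = 308.9857 × 1.024743 = 316.6309
Market £319.45 > fair 316.6309: forward overpriced → cash-and-carry (borrow at r, buy the stock and collect the dividends, short the forward).
Profit at T = |F_mkt − F*| = |319.45 − 316.6309| = £2.82 per share

£2.82 per share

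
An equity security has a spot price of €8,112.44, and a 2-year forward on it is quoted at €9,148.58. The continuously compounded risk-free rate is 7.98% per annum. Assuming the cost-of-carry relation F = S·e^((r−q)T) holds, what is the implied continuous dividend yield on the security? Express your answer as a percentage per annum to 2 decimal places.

1.97%

From F = S·e^((r−q)T): (r − q) = ln(F/S)/T
ln(9148.58/8112.44) = ln(1.127722) = 0.120200
(r − q) = 0.120200 / (2) = 0.060100
q = r − ln(F/S)/T = 0.0798 − 0.060100 = 0.019700
q = 1.97%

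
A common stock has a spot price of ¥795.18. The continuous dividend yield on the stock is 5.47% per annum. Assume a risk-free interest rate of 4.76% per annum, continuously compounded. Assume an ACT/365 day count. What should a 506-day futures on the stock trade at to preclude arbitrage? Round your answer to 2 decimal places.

¥787.39

F = S·e^((r − q)T) = 795.18 · e^((0.0476 − 0.0547) × 506/365)
= 795.18 · e^-0.009843 = 795.18 × 0.990205
F = ¥787.39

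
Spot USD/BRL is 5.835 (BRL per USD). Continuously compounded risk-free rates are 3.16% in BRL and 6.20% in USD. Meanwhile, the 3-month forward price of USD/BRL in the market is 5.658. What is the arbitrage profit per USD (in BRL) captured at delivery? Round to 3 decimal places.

0.133 per USD (in BRL)

Fair forward: F* = S·e^(carry·T), with carry = (r_BRL − r_USD) = 0.0316 − 0.0620 = -0.0304
F* = 5.835 · e^(-0.0304 × 3/12) = 5.835 · e^-0.007600 = 5.835 × 0.992429 = 5.7908
Market 5.658 < fair 5.7908: forward underpriced → reverse cash-and-carry (short spot, go long the forward).
At maturity, profit = |F_mkt − F*| = |5.658 − 5.7908| = 0.133 per USD (in BRL)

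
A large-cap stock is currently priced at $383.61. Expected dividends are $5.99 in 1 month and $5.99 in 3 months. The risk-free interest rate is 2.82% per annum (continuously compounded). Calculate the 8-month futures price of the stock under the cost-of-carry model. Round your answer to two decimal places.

PV(dividends) I = 5.99·e^(−0.0282·1/12) + 5.99·e^(−0.0282·3/12)
I = 5.9759 + 5.9479 = 11.9238
F = (S − I)·e^(rT) = (383.61 − 11.9238) · e^(0.0282·8/12)
= 371.6862 · e^0.018800 = 371.6862 × 1.018978 = $378.74

$378.74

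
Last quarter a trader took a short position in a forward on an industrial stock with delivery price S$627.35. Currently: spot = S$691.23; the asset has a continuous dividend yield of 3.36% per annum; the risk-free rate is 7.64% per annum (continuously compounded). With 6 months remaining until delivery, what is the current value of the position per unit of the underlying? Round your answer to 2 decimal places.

-S$75.88

Current fair forward for the remaining 6 months: F = S·e^((r − q)·T), (r − q) = 0.0764 − 0.0336 = 0.0428
F = 691.23 · e^(0.0428 × 6/12) = 691.23 × 1.021631 = 706.1820
Value of long forward = (F − K)·e^(−rT) = (706.1820 − 627.35) · e^(−0.0764·6/12)
= 78.8320 × 0.962520 = 75.88
Short position value = −(long value) = -S$75.88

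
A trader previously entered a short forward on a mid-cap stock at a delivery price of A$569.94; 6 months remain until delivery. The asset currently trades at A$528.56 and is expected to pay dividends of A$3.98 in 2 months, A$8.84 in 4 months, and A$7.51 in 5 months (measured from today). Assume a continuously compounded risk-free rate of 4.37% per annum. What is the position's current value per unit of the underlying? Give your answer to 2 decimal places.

A$49.10

PV(remaining dividends) I = 3.98·e^(−0.0437·2/12) + 8.84·e^(−0.0437·4/12) + 7.51·e^(−0.0437·5/12) = 20.0378
Current forward F = (S − I)·e^(rT) = (528.56 − 20.0378)·e^(0.0437·6/12) = 508.5222 × 1.022090 = 519.7555
Value (long) = (F − K)·e^(−rT) = (519.7555 − 569.94) × 0.978387 = -49.0999
Short position value = −(long value) = A$49.10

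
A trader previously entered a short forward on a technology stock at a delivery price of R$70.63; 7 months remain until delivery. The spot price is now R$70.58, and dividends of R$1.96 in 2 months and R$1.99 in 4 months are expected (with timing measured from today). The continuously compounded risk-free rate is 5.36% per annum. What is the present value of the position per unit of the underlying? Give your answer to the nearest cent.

PV(remaining dividends) I = 1.96·e^(−0.0536·2/12) + 1.99·e^(−0.0536·4/12) = 3.8973
Current forward F = (S − I)·e^(rT) = (70.58 − 3.8973)·e^(0.0536·7/12) = 66.6827 × 1.031761 = 68.8006
Value (long) = (F − K)·e^(−rT) = (68.8006 − 70.63) × 0.969217 = -1.7731
Short position value = −(long value) = R$1.77

R$1.77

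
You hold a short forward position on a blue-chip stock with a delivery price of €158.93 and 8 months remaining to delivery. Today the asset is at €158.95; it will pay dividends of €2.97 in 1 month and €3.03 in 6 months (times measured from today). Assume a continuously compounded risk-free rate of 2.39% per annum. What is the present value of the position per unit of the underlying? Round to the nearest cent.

PV(remaining dividends) I = 2.97·e^(−0.0239·1/12) + 3.03·e^(−0.0239·6/12) = 5.9581
Current forward F = (S − I)·e^(rT) = (158.95 − 5.9581)·e^(0.0239·8/12) = 152.9919 × 1.016061 = 155.4491
Value (long) = (F − K)·e^(−rT) = (155.4491 − 158.93) × 0.984193 = -3.4259
Short position value = −(long value) = €3.43

€3.43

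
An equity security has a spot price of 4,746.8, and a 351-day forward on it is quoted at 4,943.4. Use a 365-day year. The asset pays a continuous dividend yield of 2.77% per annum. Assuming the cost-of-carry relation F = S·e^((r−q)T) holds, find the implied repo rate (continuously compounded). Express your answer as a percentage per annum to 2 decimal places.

6.99%

From F = S·e^((r−q)T): (r − q) = ln(F/S)/T
ln(4943.4/4746.8) = ln(1.041417) = 0.040582
(r − q) = 0.040582 / (351/365) = 0.042201
r = ln(F/S)/T + q = 0.042201 + 0.0277 = 0.069901
r = 6.99%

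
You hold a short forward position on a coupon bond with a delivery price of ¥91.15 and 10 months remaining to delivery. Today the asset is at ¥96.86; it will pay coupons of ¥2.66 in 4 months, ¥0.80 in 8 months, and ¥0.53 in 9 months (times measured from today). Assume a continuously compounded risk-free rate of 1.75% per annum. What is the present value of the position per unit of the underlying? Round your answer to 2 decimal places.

-¥3.07

PV(remaining coupons) I = 2.66·e^(−0.0175·4/12) + 0.80·e^(−0.0175·8/12) + 0.53·e^(−0.0175·9/12) = 3.9583
Current forward F = (S − I)·e^(rT) = (96.86 − 3.9583)·e^(0.0175·10/12) = 92.9017 × 1.014690 = 94.2664
Value (long) = (F − K)·e^(−rT) = (94.2664 − 91.15) × 0.985522 = 3.0713
Short position value = −(long value) = -¥3.07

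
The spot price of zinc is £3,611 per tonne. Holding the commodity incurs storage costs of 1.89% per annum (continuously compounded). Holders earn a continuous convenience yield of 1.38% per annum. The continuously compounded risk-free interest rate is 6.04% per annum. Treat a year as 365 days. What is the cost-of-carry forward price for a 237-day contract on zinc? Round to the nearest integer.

Net carry = r + u − y = 0.0604 + 0.0189 − 0.0138 = 0.0655
F = S·e^((r+u−y)T) = 3611 · e^(0.0655 × 237/365) = 3611 · e^0.042530
= 3611 × 1.043447 = £3,768 per tonne

£3,768 per tonne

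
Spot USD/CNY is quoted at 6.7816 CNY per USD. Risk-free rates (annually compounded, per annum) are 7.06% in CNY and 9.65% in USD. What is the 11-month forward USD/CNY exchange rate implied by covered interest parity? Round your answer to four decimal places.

By covered interest parity, F = S · (1+r_CNY)^T / (1+r_USD)^T
= 6.7816 × 1.064531 / 1.088114 = 6.7816 × 0.978327
F = 6.6346 CNY per USD

6.6346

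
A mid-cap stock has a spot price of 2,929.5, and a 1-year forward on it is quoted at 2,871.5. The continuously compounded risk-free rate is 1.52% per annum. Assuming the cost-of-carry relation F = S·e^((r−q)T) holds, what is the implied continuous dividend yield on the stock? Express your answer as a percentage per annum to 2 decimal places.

From F = S·e^((r−q)T): (r − q) = ln(F/S)/T
ln(2871.5/2929.5) = ln(0.980201) = -0.019998
(r − q) = -0.019998 / (12/12) = -0.019998
q = r − ln(F/S)/T = 0.0152 + 0.019998 = 0.035198
q = 3.52%

3.52%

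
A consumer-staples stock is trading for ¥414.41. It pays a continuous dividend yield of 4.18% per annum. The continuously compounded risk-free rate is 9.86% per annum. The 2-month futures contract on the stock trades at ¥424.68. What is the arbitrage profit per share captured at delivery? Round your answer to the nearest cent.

¥6.33 per share

Fair futures: F* = S·e^(carry·T), with carry = (r − q) = 0.0986 − 0.0418 = 0.0568
F* = 414.41 · e^(0.0568 × 2/12) = 414.41 · e^0.009467 = 414.41 × 1.009512 = ¥418.3519
Market ¥424.68 > fair ¥418.3519: forward overpriced → cash-and-carry (buy spot, short the forward).
At maturity, profit = |F_mkt − F*| = |424.68 − 418.3519| = ¥6.33 per share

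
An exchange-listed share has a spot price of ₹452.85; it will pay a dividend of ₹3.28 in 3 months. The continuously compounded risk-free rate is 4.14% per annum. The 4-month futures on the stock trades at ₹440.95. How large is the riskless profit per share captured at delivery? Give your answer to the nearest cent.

₹14.90 per share

PV(dividends) I = 3.28·e^(−0.0414·3/12) = 3.2462
Fair futures F* = (S − I)·e^(rT) = (452.85 − 3.2462)·e^0.013800 = 449.6038 × 1.013896 = 455.8515
Market ₹440.95 < fair 455.8515: forward underpriced → reverse cash-and-carry (short the stock, invest proceeds at r, pay the dividends, go long the forward).
Profit at T = |F_mkt − F*| = |440.95 − 455.8515| = ₹14.90 per share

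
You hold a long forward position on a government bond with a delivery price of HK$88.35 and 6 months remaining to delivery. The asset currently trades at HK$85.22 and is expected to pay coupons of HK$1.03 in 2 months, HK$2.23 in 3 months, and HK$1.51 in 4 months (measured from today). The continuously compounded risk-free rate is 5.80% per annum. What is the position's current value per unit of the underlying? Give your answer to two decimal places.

PV(remaining coupons) I = 1.03·e^(−0.0580·2/12) + 2.23·e^(−0.0580·3/12) + 1.51·e^(−0.0580·4/12) = 4.6991
Current forward F = (S − I)·e^(rT) = (85.22 − 4.6991)·e^(0.0580·6/12) = 80.5209 × 1.029425 = 82.8902
Value (long) = (F − K)·e^(−rT) = (82.8902 − 88.35) × 0.971416 = -5.3037
Value = -HK$5.30

-HK$5.30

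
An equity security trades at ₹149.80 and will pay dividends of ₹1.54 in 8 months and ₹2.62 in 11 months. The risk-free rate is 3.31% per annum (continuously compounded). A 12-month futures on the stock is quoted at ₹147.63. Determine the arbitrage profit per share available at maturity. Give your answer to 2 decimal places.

₹3.03 per share

PV(dividends) I = 1.54·e^(−0.0331·8/12) + 2.62·e^(−0.0331·11/12) = 4.0481
Fair futures F* = (S − I)·e^(rT) = (149.80 − 4.0481)·e^0.033100 = 145.7519 × 1.033654 = 150.6570
Market ₹147.63 < fair 150.6570: forward underpriced → reverse cash-and-carry (short the stock, invest proceeds at r, pay the dividends, go long the forward).
Profit at T = |F_mkt − F*| = |147.63 − 150.6570| = ₹3.03 per share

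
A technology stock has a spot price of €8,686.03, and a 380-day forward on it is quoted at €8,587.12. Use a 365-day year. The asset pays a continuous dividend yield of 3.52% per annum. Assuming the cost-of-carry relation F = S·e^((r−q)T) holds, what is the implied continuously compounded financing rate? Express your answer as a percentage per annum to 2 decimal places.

2.42%

From F = S·e^((r−q)T): (r − q) = ln(F/S)/T
ln(8587.12/8686.03) = ln(0.988613) = -0.011452
(r − q) = -0.011452 / (380/365) = -0.011000
r = ln(F/S)/T + q = -0.011000 + 0.0352 = 0.024200
r = 2.42%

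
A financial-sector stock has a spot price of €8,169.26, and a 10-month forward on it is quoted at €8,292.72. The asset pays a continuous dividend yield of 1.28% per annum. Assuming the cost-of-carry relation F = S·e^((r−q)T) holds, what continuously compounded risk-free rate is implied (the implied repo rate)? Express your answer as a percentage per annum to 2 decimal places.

3.08%

From F = S·e^((r−q)T): (r − q) = ln(F/S)/T
ln(8292.72/8169.26) = ln(1.015113) = 0.015000
(r − q) = 0.015000 / (10/12) = 0.018000
r = ln(F/S)/T + q = 0.018000 + 0.0128 = 0.030800
r = 3.08%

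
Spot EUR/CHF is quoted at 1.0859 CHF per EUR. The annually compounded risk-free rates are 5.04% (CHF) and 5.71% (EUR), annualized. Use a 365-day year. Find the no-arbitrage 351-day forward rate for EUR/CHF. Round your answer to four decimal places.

By covered interest parity, F = S · (1+r_CHF)^T / (1+r_EUR)^T
= 1.0859 × 1.048421 / 1.054851 = 1.0859 × 0.993904
F = 1.0793 CHF per EUR

1.0793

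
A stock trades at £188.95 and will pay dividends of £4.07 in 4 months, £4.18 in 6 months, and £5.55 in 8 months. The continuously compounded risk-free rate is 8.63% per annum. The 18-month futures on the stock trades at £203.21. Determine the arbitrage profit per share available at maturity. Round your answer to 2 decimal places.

£3.17 per share

PV(dividends) I = 4.07·e^(−0.0863·4/12) + 4.18·e^(−0.0863·6/12) + 5.55·e^(−0.0863·8/12) = 13.1978
Fair futures F* = (S − I)·e^(rT) = (188.95 − 13.1978)·e^0.129450 = 175.7522 × 1.138202 = 200.0415
Market £203.21 > fair 200.0415: forward overpriced → cash-and-carry (borrow at r, buy the stock and collect the dividends, short the forward).
Profit at T = |F_mkt − F*| = |203.21 − 200.0415| = £3.17 per share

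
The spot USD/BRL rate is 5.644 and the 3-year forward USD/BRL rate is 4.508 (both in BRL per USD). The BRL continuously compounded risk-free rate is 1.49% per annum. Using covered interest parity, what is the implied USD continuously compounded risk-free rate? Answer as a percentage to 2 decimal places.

F = S·e^((r_BRL − r_USD)T) ⇒ r_USD = r_BRL − ln(F/S)/T
ln(4.508/5.644) = -0.224739; /(3) = -0.074913
r_USD = 0.0149 + 0.074913 = 0.089813
r_USD = 8.98%

8.98%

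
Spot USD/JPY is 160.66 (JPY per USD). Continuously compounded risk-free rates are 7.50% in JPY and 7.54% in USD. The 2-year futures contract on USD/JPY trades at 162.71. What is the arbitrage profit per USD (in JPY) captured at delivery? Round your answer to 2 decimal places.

Fair futures: F* = S·e^(carry·T), with carry = (r_JPY − r_USD) = 0.0750 − 0.0754 = -0.0004
F* = 160.66 · e^(-0.0004 × 2) = 160.66 · e^-0.000800 = 160.66 × 0.999200 = 160.5315
Market 162.71 > fair 160.5315: forward overpriced → cash-and-carry (buy spot, short the forward).
At maturity, profit = |F_mkt − F*| = |162.71 − 160.5315| = 2.18 per USD (in JPY)

2.18 per USD (in JPY)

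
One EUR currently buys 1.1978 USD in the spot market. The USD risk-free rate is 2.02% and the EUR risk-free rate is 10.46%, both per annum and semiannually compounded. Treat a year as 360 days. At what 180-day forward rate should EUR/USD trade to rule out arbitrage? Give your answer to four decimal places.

1.1498

By covered interest parity, F = S · (1+r_USD/2)^(2T) / (1+r_EUR/2)^(2T)
= 1.1978 × 1.010100 / 1.052300 = 1.1978 × 0.959897
F = 1.1498 USD per EUR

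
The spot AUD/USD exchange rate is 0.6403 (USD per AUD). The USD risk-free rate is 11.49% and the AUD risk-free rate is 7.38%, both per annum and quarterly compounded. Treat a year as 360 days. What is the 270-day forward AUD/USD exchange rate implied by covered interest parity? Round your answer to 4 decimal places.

0.6599

By covered interest parity, F = S · (1+r_USD/4)^(4T) / (1+r_AUD/4)^(4T)
= 0.6403 × 1.088674 / 1.056377 = 0.6403 × 1.030573
F = 0.6599 USD per AUD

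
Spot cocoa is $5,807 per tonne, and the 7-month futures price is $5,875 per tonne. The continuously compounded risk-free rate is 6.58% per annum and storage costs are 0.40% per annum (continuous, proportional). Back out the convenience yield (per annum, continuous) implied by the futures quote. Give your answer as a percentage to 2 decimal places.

F = S·e^((r+u−y)T) ⇒ (r+u−y) = ln(F/S)/T
ln(5875/5807) = 0.011642; /T ⇒ 0.019958
y = r + u − ln(F/S)/T = 0.0658 + 0.0040 − 0.019958 = 0.049842
y = 4.98%

4.98%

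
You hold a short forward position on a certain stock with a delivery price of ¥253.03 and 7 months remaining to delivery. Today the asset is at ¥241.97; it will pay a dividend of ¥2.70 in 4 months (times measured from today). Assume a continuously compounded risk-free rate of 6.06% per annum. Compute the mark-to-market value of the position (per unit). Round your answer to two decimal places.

¥4.92

PV(remaining dividends) I = 2.70·e^(−0.0606·4/12) = 2.6460
Current forward F = (S − I)·e^(rT) = (241.97 − 2.6460)·e^(0.0606·7/12) = 239.3240 × 1.035982 = 247.9354
Value (long) = (F − K)·e^(−rT) = (247.9354 − 253.03) × 0.965268 = -4.9177
Short position value = −(long value) = ¥4.92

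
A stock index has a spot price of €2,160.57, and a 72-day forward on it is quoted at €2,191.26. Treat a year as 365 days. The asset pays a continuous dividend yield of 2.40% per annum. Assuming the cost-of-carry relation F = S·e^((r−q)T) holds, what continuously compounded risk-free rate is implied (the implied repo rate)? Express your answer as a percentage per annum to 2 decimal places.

From F = S·e^((r−q)T): (r − q) = ln(F/S)/T
ln(2191.26/2160.57) = ln(1.014205) = 0.014105
(r − q) = 0.014105 / (72/365) = 0.071505
r = ln(F/S)/T + q = 0.071505 + 0.0240 = 0.095505
r = 9.55%

9.55%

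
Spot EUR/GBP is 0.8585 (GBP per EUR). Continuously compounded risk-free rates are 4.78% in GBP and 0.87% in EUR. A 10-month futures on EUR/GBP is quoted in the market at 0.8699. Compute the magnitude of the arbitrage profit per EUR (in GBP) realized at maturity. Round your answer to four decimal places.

Fair futures: F* = S·e^(carry·T), with carry = (r_GBP − r_EUR) = 0.0478 − 0.0087 = 0.0391
F* = 0.8585 · e^(0.0391 × 10/12) = 0.8585 · e^0.032583 = 0.8585 × 1.033120 = 0.8869
Market 0.8699 < fair 0.8869: forward underpriced → reverse cash-and-carry (short spot, go long the forward).
At maturity, profit = |F_mkt − F*| = |0.8699 − 0.8869| = 0.0170 per EUR (in GBP)

0.0170 per EUR (in GBP)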